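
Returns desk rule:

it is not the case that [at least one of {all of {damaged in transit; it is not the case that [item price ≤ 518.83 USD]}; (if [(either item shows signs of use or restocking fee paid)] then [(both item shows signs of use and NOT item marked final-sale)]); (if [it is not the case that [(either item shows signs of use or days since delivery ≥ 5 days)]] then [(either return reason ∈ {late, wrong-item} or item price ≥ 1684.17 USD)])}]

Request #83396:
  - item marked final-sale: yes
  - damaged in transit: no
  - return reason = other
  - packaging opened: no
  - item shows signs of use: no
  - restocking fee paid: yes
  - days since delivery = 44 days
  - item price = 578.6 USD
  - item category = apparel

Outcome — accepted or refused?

Atomic conditions:
  damaged in transit: no → false
  item price ≤ 518.83 USD: 578.6 ≤ 518.83 is false
  item shows signs of use: no → false
  restocking fee paid: yes → true
  NOT item marked final-sale: yes → false
  days since delivery ≥ 5 days: 44 ≥ 5 is true
  return reason ∈ {late, wrong-item}: other is not in the set → false
  item price ≥ 1684.17 USD: 578.6 ≥ 1684.17 is false
Combine:
[1.1.2] NOT false = true
[1.1] false AND true = false
[1.2.1] false OR true = true
[1.2.2] false AND false = false
[1.2] true → false = false
[1.3.1.1] false OR true = true
[1.3.1] NOT true = false
[1.3.2] false OR false = false
[1.3] false → false (antecedent false ⇒ implication holds) = true
[1] false OR false OR true = true
[root] NOT true = false
Overall: false → refused

Refused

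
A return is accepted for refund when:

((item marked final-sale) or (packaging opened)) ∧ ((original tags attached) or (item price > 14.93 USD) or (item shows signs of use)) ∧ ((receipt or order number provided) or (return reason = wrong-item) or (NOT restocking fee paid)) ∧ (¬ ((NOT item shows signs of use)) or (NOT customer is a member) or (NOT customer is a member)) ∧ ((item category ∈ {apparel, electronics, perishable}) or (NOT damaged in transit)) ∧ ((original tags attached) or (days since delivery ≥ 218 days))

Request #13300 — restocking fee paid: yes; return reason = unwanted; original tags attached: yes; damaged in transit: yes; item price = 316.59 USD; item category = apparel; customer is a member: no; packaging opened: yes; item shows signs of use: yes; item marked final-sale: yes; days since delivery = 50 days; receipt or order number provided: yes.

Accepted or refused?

Accepted

Atomic conditions:
  item marked final-sale: yes → true
  packaging opened: yes → true
  original tags attached: yes → true
  item price > 14.93 USD: 316.59 > 14.93 is true
  item shows signs of use: yes → true
  receipt or order number provided: yes → true
  return reason = wrong-item: unwanted == wrong-item is false
  NOT restocking fee paid: yes → false
  NOT item shows signs of use: yes → false
  NOT customer is a member: no → true
  item category ∈ {apparel, electronics, perishable}: apparel is in the set → true
  NOT damaged in transit: yes → false
  days since delivery ≥ 218 days: 50 ≥ 218 is false
Combine:
[1] true OR true = true
[2] true OR true OR true = true
[3] true OR false OR false = true
[4.1] NOT false = true
[4] true OR true OR true = true
[5] true OR false = true
[6] true OR false = true
[root] true AND true AND true AND true AND true AND true = true
Overall: true → accepted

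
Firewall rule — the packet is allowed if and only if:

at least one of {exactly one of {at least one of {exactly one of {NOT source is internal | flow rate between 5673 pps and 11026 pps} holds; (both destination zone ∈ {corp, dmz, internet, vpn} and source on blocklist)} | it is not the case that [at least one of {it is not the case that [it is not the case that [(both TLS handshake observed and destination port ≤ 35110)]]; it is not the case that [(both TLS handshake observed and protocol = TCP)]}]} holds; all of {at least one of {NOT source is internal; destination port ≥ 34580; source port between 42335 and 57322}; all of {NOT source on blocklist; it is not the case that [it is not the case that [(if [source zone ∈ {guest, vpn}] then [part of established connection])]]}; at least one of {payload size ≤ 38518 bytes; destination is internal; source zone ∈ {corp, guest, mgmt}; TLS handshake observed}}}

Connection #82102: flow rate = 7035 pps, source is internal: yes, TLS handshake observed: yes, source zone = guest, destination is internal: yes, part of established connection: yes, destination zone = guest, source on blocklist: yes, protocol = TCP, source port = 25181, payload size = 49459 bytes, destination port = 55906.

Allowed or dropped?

Dropped

Atomic conditions:
  NOT source is internal: yes → false
  flow rate between 5673 pps and 11026 pps: 7035 in [5673, 11026] is true
  destination zone ∈ {corp, dmz, internet, vpn}: guest is not in the set → false
  source on blocklist: yes → true
  TLS handshake observed: yes → true
  destination port ≤ 35110: 55906 ≤ 35110 is false
  protocol = TCP: TCP == TCP is true
  destination port ≥ 34580: 55906 ≥ 34580 is true
  source port between 42335 and 57322: 25181 in [42335, 57322] is false
  NOT source on blocklist: yes → false
  source zone ∈ {guest, vpn}: guest is in the set → true
  part of established connection: yes → true
  payload size ≤ 38518 bytes: 49459 ≤ 38518 is false
  destination is internal: yes → true
  source zone ∈ {corp, guest, mgmt}: guest is in the set → true
Combine:
[1.1.1] exactly-one(false, true) = true
[1.1.2] false AND true = false
[1.1] true OR false = true
[1.2.1.1.1.1] true AND false = false
[1.2.1.1.1] NOT false = true
[1.2.1.1] NOT true = false
[1.2.1.2.1] true AND true = true
[1.2.1.2] NOT true = false
[1.2.1] false OR false = false
[1.2] NOT false = true
[1] exactly-one(true, true) = false
[2.1] false OR true OR false = true
[2.2.2.1.1] true → true = true
[2.2.2.1] NOT true = false
[2.2.2] NOT false = true
[2.2] false AND true = false
[2.3] false OR true OR true OR true = true
[2] true AND false AND true = false
[root] false OR false = false
Overall: false → dropped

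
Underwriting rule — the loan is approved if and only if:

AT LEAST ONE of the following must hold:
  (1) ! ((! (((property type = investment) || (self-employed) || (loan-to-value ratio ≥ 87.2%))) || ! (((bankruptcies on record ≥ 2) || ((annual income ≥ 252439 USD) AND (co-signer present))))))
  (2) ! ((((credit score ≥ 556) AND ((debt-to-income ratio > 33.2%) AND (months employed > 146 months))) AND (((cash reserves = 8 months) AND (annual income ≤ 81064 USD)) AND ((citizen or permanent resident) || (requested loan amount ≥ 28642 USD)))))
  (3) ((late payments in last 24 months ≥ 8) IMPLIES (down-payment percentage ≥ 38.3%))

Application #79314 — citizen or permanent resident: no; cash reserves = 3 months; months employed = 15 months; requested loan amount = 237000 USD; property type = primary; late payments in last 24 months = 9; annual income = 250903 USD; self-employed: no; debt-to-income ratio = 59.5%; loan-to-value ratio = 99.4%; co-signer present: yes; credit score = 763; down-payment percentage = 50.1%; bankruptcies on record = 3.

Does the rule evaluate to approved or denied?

Atomic conditions:
  property type = investment: primary == investment is false
  self-employed: no → false
  loan-to-value ratio ≥ 87.2%: 99.4 ≥ 87.2 is true
  bankruptcies on record ≥ 2: 3 ≥ 2 is true
  annual income ≥ 252439 USD: 250903 ≥ 252439 is false
  co-signer present: yes → true
  credit score ≥ 556: 763 ≥ 556 is true
  debt-to-income ratio > 33.2%: 59.5 > 33.2 is true
  months employed > 146 months: 15 > 146 is false
  cash reserves = 8 months: 3 == 8 is false
  annual income ≤ 81064 USD: 250903 ≤ 81064 is false
  citizen or permanent resident: no → false
  requested loan amount ≥ 28642 USD: 237000 ≥ 28642 is true
  late payments in last 24 months ≥ 8: 9 ≥ 8 is true
  down-payment percentage ≥ 38.3%: 50.1 ≥ 38.3 is true
Combine:
[1.1.1.1] false OR false OR true = true
[1.1.1] NOT true = false
[1.1.2.1.2] false AND true = false
[1.1.2.1] true OR false = true
[1.1.2] NOT true = false
[1.1] false OR false = false
[1] NOT false = true
[2.1.1.2] true AND false = false
[2.1.1] true AND false = false
[2.1.2.1] false AND false = false
[2.1.2.2] false OR true = true
[2.1.2] false AND true = false
[2.1] false AND false = false
[2] NOT false = true
[3] true → true = true
[root] true OR true OR true = true
Overall: true → approved

Approved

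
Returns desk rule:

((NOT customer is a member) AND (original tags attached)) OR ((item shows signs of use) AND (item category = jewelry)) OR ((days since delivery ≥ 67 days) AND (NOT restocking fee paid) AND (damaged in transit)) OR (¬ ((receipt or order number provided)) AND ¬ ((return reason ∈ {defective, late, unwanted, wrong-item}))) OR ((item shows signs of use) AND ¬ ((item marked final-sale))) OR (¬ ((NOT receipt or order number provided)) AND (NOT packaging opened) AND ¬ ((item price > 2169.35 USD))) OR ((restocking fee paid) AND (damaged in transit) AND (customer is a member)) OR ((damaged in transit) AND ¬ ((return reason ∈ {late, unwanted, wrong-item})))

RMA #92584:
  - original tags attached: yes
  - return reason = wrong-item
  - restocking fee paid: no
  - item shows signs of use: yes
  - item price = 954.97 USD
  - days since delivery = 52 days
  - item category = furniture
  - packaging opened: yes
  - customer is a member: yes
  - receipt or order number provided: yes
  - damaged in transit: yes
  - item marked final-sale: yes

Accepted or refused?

Refused

Atomic conditions:
  NOT customer is a member: yes → false
  original tags attached: yes → true
  item shows signs of use: yes → true
  item category = jewelry: furniture == jewelry is false
  days since delivery ≥ 67 days: 52 ≥ 67 is false
  NOT restocking fee paid: no → true
  damaged in transit: yes → true
  receipt or order number provided: yes → true
  return reason ∈ {defective, late, unwanted, wrong-item}: wrong-item is in the set → true
  item marked final-sale: yes → true
  NOT receipt or order number provided: yes → false
  NOT packaging opened: yes → false
  item price > 2169.35 USD: 954.97 > 2169.35 is false
  restocking fee paid: no → false
  customer is a member: yes → true
  return reason ∈ {late, unwanted, wrong-item}: wrong-item is in the set → true
Combine:
[1] false AND true = false
[2] true AND false = false
[3] false AND true AND true = false
[4.1] NOT true = false
[4.2] NOT true = false
[4] false AND false = false
[5.2] NOT true = false
[5] true AND false = false
[6.1] NOT false = true
[6.3] NOT false = true
[6] true AND false AND true = false
[7] false AND true AND true = false
[8.2] NOT true = false
[8] true AND false = false
[root] false OR false OR false OR false OR false OR false OR false OR false = false
Overall: false → refused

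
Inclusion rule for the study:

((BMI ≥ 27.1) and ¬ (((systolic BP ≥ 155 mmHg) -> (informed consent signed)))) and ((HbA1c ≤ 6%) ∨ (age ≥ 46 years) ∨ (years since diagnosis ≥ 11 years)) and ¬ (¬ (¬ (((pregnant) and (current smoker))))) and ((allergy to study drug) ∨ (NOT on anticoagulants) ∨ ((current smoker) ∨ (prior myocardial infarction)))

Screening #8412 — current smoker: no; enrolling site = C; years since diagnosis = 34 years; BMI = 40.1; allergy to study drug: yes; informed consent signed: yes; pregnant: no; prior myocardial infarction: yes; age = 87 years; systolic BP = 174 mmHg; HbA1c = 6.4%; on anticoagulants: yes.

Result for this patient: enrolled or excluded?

Excluded

Atomic conditions:
  BMI ≥ 27.1: 40.1 ≥ 27.1 is true
  systolic BP ≥ 155 mmHg: 174 ≥ 155 is true
  informed consent signed: yes → true
  HbA1c ≤ 6%: 6.4 ≤ 6 is false
  age ≥ 46 years: 87 ≥ 46 is true
  years since diagnosis ≥ 11 years: 34 ≥ 11 is true
  pregnant: no → false
  current smoker: no → false
  allergy to study drug: yes → true
  NOT on anticoagulants: yes → false
  prior myocardial infarction: yes → true
Combine:
[1.2.1] true → true = true
[1.2] NOT true = false
[1] true AND false = false
[2] false OR true OR true = true
[3.1.1.1] false AND false = false
[3.1.1] NOT false = true
[3.1] NOT true = false
[3] NOT false = true
[4.3] false OR true = true
[4] true OR false OR true = true
[root] false AND true AND true AND true = false
Overall: false → excluded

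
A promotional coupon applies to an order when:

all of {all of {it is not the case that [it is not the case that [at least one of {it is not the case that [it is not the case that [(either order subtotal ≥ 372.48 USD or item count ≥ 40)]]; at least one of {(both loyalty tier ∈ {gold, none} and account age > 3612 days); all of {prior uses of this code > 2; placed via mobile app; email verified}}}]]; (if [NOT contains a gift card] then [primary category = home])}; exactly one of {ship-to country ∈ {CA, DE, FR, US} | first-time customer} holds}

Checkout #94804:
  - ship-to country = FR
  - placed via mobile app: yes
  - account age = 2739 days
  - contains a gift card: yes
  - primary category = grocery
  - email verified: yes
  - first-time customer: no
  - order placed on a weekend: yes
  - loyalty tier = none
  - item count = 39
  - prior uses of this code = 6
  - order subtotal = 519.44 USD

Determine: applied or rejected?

Applied

Atomic conditions:
  order subtotal ≥ 372.48 USD: 519.44 ≥ 372.48 is true
  item count ≥ 40: 39 ≥ 40 is false
  loyalty tier ∈ {gold, none}: none is in the set → true
  account age > 3612 days: 2739 > 3612 is false
  prior uses of this code > 2: 6 > 2 is true
  placed via mobile app: yes → true
  email verified: yes → true
  NOT contains a gift card: yes → false
  primary category = home: grocery == home is false
  ship-to country ∈ {CA, DE, FR, US}: FR is in the set → true
  first-time customer: no → false
Combine:
[1.1.1.1.1.1.1] true OR false = true
[1.1.1.1.1.1] NOT true = false
[1.1.1.1.1] NOT false = true
[1.1.1.1.2.1] true AND false = false
[1.1.1.1.2.2] true AND true AND true = true
[1.1.1.1.2] false OR true = true
[1.1.1.1] true OR true = true
[1.1.1] NOT true = false
[1.1] NOT false = true
[1.2] false → false (antecedent false ⇒ implication holds) = true
[1] true AND true = true
[2] exactly-one(true, false) = true
[root] true AND true = true
Overall: true → applied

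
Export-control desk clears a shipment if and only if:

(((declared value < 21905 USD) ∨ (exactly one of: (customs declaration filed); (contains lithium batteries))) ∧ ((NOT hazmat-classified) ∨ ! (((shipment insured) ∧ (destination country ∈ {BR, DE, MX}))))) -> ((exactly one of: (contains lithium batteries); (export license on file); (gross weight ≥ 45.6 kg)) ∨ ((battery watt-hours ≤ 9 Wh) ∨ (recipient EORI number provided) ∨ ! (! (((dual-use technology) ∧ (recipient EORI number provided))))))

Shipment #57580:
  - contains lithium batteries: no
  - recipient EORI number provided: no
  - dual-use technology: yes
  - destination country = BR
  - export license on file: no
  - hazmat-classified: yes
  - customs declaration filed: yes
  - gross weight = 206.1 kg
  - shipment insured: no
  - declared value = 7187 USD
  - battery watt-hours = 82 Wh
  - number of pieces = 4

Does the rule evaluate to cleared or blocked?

Atomic conditions:
  declared value < 21905 USD: 7187 < 21905 is true
  customs declaration filed: yes → true
  contains lithium batteries: no → false
  NOT hazmat-classified: yes → false
  shipment insured: no → false
  destination country ∈ {BR, DE, MX}: BR is in the set → true
  export license on file: no → false
  gross weight ≥ 45.6 kg: 206.1 ≥ 45.6 is true
  battery watt-hours ≤ 9 Wh: 82 ≤ 9 is false
  recipient EORI number provided: no → false
  dual-use technology: yes → true
Combine:
[1.1.2] exactly-one(true, false) = true
[1.1] true OR true = true
[1.2.2.1] false AND true = false
[1.2.2] NOT false = true
[1.2] false OR true = true
[1] true AND true = true
[2.1] exactly-one(false, false, true) = true
[2.2.3.1.1] true AND false = false
[2.2.3.1] NOT false = true
[2.2.3] NOT true = false
[2.2] false OR false OR false = false
[2] true OR false = true
[root] true → true = true
Overall: true → cleared

Cleared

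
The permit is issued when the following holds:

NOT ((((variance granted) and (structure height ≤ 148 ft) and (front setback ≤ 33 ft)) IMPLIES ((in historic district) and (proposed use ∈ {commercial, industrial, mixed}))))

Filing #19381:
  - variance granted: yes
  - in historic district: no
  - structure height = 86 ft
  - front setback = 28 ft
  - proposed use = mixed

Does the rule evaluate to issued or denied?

Atomic conditions:
  variance granted: yes → true
  structure height ≤ 148 ft: 86 ≤ 148 is true
  front setback ≤ 33 ft: 28 ≤ 33 is true
  in historic district: no → false
  proposed use ∈ {commercial, industrial, mixed}: mixed is in the set → true
Combine:
[1.1] true AND true AND true = true
[1.2] false AND true = false
[1] true → false = false
[root] NOT false = true
Overall: true → issued

Issued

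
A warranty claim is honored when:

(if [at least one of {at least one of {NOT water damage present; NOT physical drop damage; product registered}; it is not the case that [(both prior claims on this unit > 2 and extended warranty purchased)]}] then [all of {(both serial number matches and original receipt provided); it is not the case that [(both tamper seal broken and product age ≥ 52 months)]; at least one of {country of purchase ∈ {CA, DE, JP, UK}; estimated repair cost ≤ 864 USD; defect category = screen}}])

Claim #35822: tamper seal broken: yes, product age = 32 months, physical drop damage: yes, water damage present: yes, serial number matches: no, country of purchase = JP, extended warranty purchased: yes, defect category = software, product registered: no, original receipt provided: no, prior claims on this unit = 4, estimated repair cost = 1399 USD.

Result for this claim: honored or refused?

Atomic conditions:
  NOT water damage present: yes → false
  NOT physical drop damage: yes → false
  product registered: no → false
  prior claims on this unit > 2: 4 > 2 is true
  extended warranty purchased: yes → true
  serial number matches: no → false
  original receipt provided: no → false
  tamper seal broken: yes → true
  product age ≥ 52 months: 32 ≥ 52 is false
  country of purchase ∈ {CA, DE, JP, UK}: JP is in the set → true
  estimated repair cost ≤ 864 USD: 1399 ≤ 864 is false
  defect category = screen: software == screen is false
Combine:
[1.1] false OR false OR false = false
[1.2.1] true AND true = true
[1.2] NOT true = false
[1] false OR false = false
[2.1] false AND false = false
[2.2.1] true AND false = false
[2.2] NOT false = true
[2.3] true OR false OR false = true
[2] false AND true AND true = false
[root] false → false (antecedent false ⇒ implication holds) = true
Overall: true → honored

Honored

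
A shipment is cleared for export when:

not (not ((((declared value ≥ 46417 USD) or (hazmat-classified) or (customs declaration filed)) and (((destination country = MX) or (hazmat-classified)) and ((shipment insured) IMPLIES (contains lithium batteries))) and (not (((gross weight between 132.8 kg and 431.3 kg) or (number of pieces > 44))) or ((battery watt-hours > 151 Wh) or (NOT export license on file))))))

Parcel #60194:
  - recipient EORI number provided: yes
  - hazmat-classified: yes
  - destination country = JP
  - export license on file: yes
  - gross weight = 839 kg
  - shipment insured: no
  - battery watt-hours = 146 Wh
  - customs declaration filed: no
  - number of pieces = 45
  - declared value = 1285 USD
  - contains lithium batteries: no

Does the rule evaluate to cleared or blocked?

Atomic conditions:
  declared value ≥ 46417 USD: 1285 ≥ 46417 is false
  hazmat-classified: yes → true
  customs declaration filed: no → false
  destination country = MX: JP == MX is false
  shipment insured: no → false
  contains lithium batteries: no → false
  gross weight between 132.8 kg and 431.3 kg: 839 in [132.8, 431.3] is false
  number of pieces > 44: 45 > 44 is true
  battery watt-hours > 151 Wh: 146 > 151 is false
  NOT export license on file: yes → false
Combine:
[1.1.1] false OR true OR false = true
[1.1.2.1] false OR true = true
[1.1.2.2] false → false (antecedent false ⇒ implication holds) = true
[1.1.2] true AND true = true
[1.1.3.1.1] false OR true = true
[1.1.3.1] NOT true = false
[1.1.3.2] false OR false = false
[1.1.3] false OR false = false
[1.1] true AND true AND false = false
[1] NOT false = true
[root] NOT true = false
Overall: false → blocked

Blocked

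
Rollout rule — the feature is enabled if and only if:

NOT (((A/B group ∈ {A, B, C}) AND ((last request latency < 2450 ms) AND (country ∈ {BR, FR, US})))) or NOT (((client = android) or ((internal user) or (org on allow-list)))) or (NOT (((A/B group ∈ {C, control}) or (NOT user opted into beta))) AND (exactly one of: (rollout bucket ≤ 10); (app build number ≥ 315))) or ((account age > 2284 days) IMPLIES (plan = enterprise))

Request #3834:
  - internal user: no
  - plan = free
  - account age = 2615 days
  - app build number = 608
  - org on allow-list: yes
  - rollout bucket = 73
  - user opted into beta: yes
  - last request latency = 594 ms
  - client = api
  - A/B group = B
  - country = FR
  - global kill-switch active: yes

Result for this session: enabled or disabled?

Enabled

Atomic conditions:
  A/B group ∈ {A, B, C}: B is in the set → true
  last request latency < 2450 ms: 594 < 2450 is true
  country ∈ {BR, FR, US}: FR is in the set → true
  client = android: api == android is false
  internal user: no → false
  org on allow-list: yes → true
  A/B group ∈ {C, control}: B is not in the set → false
  NOT user opted into beta: yes → false
  rollout bucket ≤ 10: 73 ≤ 10 is false
  app build number ≥ 315: 608 ≥ 315 is true
  account age > 2284 days: 2615 > 2284 is true
  plan = enterprise: free == enterprise is false
Combine:
[1.1.2] true AND true = true
[1.1] true AND true = true
[1] NOT true = false
[2.1.2] false OR true = true
[2.1] false OR true = true
[2] NOT true = false
[3.1.1] false OR false = false
[3.1] NOT false = true
[3.2] exactly-one(false, true) = true
[3] true AND true = true
[4] true → false = false
[root] false OR false OR true OR false = true
Overall: true → enabled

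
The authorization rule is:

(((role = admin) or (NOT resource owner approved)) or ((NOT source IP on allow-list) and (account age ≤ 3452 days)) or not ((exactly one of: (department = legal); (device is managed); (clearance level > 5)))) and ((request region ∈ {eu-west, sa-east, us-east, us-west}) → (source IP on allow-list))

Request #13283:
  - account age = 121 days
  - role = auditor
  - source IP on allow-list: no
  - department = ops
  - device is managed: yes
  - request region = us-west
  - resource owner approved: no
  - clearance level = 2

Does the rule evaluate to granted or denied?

Atomic conditions:
  role = admin: auditor == admin is false
  NOT resource owner approved: no → true
  NOT source IP on allow-list: no → true
  account age ≤ 3452 days: 121 ≤ 3452 is true
  department = legal: ops == legal is false
  device is managed: yes → true
  clearance level > 5: 2 > 5 is false
  request region ∈ {eu-west, sa-east, us-east, us-west}: us-west is in the set → true
  source IP on allow-list: no → false
Combine:
[1.1] false OR true = true
[1.2] true AND true = true
[1.3.1] exactly-one(false, true, false) = true
[1.3] NOT true = false
[1] true OR true OR false = true
[2] true → false = false
[root] true AND false = false
Overall: false → denied

Denied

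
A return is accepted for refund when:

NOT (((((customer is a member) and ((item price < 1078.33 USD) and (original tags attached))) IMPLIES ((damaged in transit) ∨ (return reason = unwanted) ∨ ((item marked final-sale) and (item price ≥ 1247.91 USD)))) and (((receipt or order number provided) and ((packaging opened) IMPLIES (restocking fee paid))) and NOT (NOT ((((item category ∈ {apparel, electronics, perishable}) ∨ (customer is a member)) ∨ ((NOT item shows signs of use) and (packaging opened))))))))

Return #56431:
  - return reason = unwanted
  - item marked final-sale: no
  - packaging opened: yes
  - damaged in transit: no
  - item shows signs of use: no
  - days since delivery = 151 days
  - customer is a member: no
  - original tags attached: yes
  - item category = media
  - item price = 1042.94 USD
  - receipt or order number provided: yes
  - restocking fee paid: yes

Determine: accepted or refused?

Refused

Atomic conditions:
  customer is a member: no → false
  item price < 1078.33 USD: 1042.94 < 1078.33 is true
  original tags attached: yes → true
  damaged in transit: no → false
  return reason = unwanted: unwanted == unwanted is true
  item marked final-sale: no → false
  item price ≥ 1247.91 USD: 1042.94 ≥ 1247.91 is false
  receipt or order number provided: yes → true
  packaging opened: yes → true
  restocking fee paid: yes → true
  item category ∈ {apparel, electronics, perishable}: media is not in the set → false
  NOT item shows signs of use: no → true
Combine:
[1.1.1.2] true AND true = true
[1.1.1] false AND true = false
[1.1.2.3] false AND false = false
[1.1.2] false OR true OR false = true
[1.1] false → true (antecedent false ⇒ implication holds) = true
[1.2.1.2] true → true = true
[1.2.1] true AND true = true
[1.2.2.1.1.1] false OR false = false
[1.2.2.1.1.2] true AND true = true
[1.2.2.1.1] false OR true = true
[1.2.2.1] NOT true = false
[1.2.2] NOT false = true
[1.2] true AND true = true
[1] true AND true = true
[root] NOT true = false
Overall: false → refused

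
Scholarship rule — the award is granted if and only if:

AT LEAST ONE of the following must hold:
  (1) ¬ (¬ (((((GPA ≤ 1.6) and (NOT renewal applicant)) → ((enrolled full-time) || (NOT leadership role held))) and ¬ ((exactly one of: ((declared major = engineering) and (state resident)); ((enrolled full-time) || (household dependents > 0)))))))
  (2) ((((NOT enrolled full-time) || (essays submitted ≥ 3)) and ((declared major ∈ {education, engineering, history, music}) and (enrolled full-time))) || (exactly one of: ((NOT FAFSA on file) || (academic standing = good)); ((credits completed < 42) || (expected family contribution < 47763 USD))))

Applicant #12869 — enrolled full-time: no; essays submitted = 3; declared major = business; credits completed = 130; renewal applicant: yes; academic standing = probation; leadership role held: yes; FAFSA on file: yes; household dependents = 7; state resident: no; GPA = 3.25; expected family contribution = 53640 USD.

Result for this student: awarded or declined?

Atomic conditions:
  GPA ≤ 1.6: 3.25 ≤ 1.6 is false
  NOT renewal applicant: yes → false
  enrolled full-time: no → false
  NOT leadership role held: yes → false
  declared major = engineering: business == engineering is false
  state resident: no → false
  household dependents > 0: 7 > 0 is true
  NOT enrolled full-time: no → true
  essays submitted ≥ 3: 3 ≥ 3 is true
  declared major ∈ {education, engineering, history, music}: business is not in the set → false
  NOT FAFSA on file: yes → false
  academic standing = good: probation == good is false
  credits completed < 42: 130 < 42 is false
  expected family contribution < 47763 USD: 53640 < 47763 is false
Combine:
[1.1.1.1.1] false AND false = false
[1.1.1.1.2] false OR false = false
[1.1.1.1] false → false (antecedent false ⇒ implication holds) = true
[1.1.1.2.1.1] false AND false = false
[1.1.1.2.1.2] false OR true = true
[1.1.1.2.1] exactly-one(false, true) = true
[1.1.1.2] NOT true = false
[1.1.1] true AND false = false
[1.1] NOT false = true
[1] NOT true = false
[2.1.1] true OR true = true
[2.1.2] false AND false = false
[2.1] true AND false = false
[2.2.1] false OR false = false
[2.2.2] false OR false = false
[2.2] exactly-one(false, false) = false
[2] false OR false = false
[root] false OR false = false
Overall: false → declined

Declined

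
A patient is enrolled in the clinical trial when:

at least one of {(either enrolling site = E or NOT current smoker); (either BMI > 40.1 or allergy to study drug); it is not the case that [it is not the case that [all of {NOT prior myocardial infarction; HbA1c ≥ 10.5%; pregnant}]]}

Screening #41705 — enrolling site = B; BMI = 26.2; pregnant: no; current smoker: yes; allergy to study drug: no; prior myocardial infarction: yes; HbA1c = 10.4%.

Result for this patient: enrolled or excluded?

Atomic conditions:
  enrolling site = E: B == E is false
  NOT current smoker: yes → false
  BMI > 40.1: 26.2 > 40.1 is false
  allergy to study drug: no → false
  NOT prior myocardial infarction: yes → false
  HbA1c ≥ 10.5%: 10.4 ≥ 10.5 is false
  pregnant: no → false
Combine:
[1] false OR false = false
[2] false OR false = false
[3.1.1] false AND false AND false = false
[3.1] NOT false = true
[3] NOT true = false
[root] false OR false OR false = false
Overall: false → excluded

Excluded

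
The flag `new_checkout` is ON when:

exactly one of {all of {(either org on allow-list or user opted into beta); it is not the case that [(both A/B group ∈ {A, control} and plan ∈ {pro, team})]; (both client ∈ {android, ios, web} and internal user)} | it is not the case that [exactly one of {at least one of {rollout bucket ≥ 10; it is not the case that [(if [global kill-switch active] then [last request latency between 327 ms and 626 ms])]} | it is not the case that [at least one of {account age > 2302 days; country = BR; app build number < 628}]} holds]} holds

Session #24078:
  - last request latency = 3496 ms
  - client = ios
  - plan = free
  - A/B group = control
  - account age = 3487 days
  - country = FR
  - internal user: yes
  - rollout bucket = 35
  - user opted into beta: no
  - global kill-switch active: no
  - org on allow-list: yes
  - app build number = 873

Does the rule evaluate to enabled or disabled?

Atomic conditions:
  org on allow-list: yes → true
  user opted into beta: no → false
  A/B group ∈ {A, control}: control is in the set → true
  plan ∈ {pro, team}: free is not in the set → false
  client ∈ {android, ios, web}: ios is in the set → true
  internal user: yes → true
  rollout bucket ≥ 10: 35 ≥ 10 is true
  global kill-switch active: no → false
  last request latency between 327 ms and 626 ms: 3496 in [327, 626] is false
  account age > 2302 days: 3487 > 2302 is true
  country = BR: FR == BR is false
  app build number < 628: 873 < 628 is false
Combine:
[1.1] true OR false = true
[1.2.1] true AND false = false
[1.2] NOT false = true
[1.3] true AND true = true
[1] true AND true AND true = true
[2.1.1.2.1] false → false (antecedent false ⇒ implication holds) = true
[2.1.1.2] NOT true = false
[2.1.1] true OR false = true
[2.1.2.1] true OR false OR false = true
[2.1.2] NOT true = false
[2.1] exactly-one(true, false) = true
[2] NOT true = false
[root] exactly-one(true, false) = true
Overall: true → enabled

Enabled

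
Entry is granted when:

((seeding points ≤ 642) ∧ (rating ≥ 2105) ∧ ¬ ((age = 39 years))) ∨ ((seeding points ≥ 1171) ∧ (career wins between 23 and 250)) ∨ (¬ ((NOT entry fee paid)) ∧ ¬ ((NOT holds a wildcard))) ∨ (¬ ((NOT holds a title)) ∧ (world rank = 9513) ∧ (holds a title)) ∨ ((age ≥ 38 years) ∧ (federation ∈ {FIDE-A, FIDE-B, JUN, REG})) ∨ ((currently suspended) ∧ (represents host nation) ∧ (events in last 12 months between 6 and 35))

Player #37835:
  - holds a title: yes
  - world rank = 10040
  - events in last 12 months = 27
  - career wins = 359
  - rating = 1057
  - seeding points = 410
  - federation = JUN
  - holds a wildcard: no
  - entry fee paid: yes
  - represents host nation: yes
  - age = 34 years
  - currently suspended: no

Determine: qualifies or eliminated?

Eliminated

Atomic conditions:
  seeding points ≤ 642: 410 ≤ 642 is true
  rating ≥ 2105: 1057 ≥ 2105 is false
  age = 39 years: 34 == 39 is false
  seeding points ≥ 1171: 410 ≥ 1171 is false
  career wins between 23 and 250: 359 in [23, 250] is false
  NOT entry fee paid: yes → false
  NOT holds a wildcard: no → true
  NOT holds a title: yes → false
  world rank = 9513: 10040 == 9513 is false
  holds a title: yes → true
  age ≥ 38 years: 34 ≥ 38 is false
  federation ∈ {FIDE-A, FIDE-B, JUN, REG}: JUN is in the set → true
  currently suspended: no → false
  represents host nation: yes → true
  events in last 12 months between 6 and 35: 27 in [6, 35] is true
Combine:
[1.3] NOT false = true
[1] true AND false AND true = false
[2] false AND false = false
[3.1] NOT false = true
[3.2] NOT true = false
[3] true AND false = false
[4.1] NOT false = true
[4] true AND false AND true = false
[5] false AND true = false
[6] false AND true AND true = false
[root] false OR false OR false OR false OR false OR false = false
Overall: false → eliminated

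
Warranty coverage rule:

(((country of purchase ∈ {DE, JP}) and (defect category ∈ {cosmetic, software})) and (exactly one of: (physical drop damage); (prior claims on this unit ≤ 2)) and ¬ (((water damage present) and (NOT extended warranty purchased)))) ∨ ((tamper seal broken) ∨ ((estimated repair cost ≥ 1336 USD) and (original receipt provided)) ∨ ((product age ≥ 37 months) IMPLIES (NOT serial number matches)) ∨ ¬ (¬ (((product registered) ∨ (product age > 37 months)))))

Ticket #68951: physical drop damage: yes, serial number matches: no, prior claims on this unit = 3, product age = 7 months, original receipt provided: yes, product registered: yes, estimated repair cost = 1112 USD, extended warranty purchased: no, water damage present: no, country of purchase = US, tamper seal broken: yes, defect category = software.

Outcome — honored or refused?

Atomic conditions:
  country of purchase ∈ {DE, JP}: US is not in the set → false
  defect category ∈ {cosmetic, software}: software is in the set → true
  physical drop damage: yes → true
  prior claims on this unit ≤ 2: 3 ≤ 2 is false
  water damage present: no → false
  NOT extended warranty purchased: no → true
  tamper seal broken: yes → true
  estimated repair cost ≥ 1336 USD: 1112 ≥ 1336 is false
  original receipt provided: yes → true
  product age ≥ 37 months: 7 ≥ 37 is false
  NOT serial number matches: no → true
  product registered: yes → true
  product age > 37 months: 7 > 37 is false
Combine:
[1.1] false AND true = false
[1.2] exactly-one(true, false) = true
[1.3.1] false AND true = false
[1.3] NOT false = true
[1] false AND true AND true = false
[2.2] false AND true = false
[2.3] false → true (antecedent false ⇒ implication holds) = true
[2.4.1.1] true OR false = true
[2.4.1] NOT true = false
[2.4] NOT false = true
[2] true OR false OR true OR true = true
[root] false OR true = true
Overall: true → honored

Honored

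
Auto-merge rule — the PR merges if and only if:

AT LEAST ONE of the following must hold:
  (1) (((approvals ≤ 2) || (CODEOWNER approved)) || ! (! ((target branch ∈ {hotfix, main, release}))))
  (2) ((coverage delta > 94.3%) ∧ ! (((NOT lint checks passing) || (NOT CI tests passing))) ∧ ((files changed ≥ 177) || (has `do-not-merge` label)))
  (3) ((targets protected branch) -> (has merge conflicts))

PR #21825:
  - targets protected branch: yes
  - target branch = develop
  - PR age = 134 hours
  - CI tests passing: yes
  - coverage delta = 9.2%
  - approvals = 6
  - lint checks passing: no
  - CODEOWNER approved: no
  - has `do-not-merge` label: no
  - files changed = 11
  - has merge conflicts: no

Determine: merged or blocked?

Atomic conditions:
  approvals ≤ 2: 6 ≤ 2 is false
  CODEOWNER approved: no → false
  target branch ∈ {hotfix, main, release}: develop is not in the set → false
  coverage delta > 94.3%: 9.2 > 94.3 is false
  NOT lint checks passing: no → true
  NOT CI tests passing: yes → false
  files changed ≥ 177: 11 ≥ 177 is false
  has `do-not-merge` label: no → false
  targets protected branch: yes → true
  has merge conflicts: no → false
Combine:
[1.1] false OR false = false
[1.2.1] NOT false = true
[1.2] NOT true = false
[1] false OR false = false
[2.2.1] true OR false = true
[2.2] NOT true = false
[2.3] false OR false = false
[2] false AND false AND false = false
[3] true → false = false
[root] false OR false OR false = false
Overall: false → blocked

Blocked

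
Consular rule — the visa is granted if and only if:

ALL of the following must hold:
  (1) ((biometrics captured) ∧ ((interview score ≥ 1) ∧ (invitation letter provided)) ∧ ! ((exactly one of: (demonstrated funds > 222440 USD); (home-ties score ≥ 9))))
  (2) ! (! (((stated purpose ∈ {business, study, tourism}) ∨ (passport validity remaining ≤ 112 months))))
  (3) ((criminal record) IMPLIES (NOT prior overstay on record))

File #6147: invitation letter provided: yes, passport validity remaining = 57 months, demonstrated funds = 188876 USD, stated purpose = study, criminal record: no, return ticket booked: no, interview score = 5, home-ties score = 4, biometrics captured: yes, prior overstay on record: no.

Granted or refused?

Atomic conditions:
  biometrics captured: yes → true
  interview score ≥ 1: 5 ≥ 1 is true
  invitation letter provided: yes → true
  demonstrated funds > 222440 USD: 188876 > 222440 is false
  home-ties score ≥ 9: 4 ≥ 9 is false
  stated purpose ∈ {business, study, tourism}: study is in the set → true
  passport validity remaining ≤ 112 months: 57 ≤ 112 is true
  criminal record: no → false
  NOT prior overstay on record: no → true
Combine:
[1.2] true AND true = true
[1.3.1] exactly-one(false, false) = false
[1.3] NOT false = true
[1] true AND true AND true = true
[2.1.1] true OR true = true
[2.1] NOT true = false
[2] NOT false = true
[3] false → true (antecedent false ⇒ implication holds) = true
[root] true AND true AND true = true
Overall: true → granted

Granted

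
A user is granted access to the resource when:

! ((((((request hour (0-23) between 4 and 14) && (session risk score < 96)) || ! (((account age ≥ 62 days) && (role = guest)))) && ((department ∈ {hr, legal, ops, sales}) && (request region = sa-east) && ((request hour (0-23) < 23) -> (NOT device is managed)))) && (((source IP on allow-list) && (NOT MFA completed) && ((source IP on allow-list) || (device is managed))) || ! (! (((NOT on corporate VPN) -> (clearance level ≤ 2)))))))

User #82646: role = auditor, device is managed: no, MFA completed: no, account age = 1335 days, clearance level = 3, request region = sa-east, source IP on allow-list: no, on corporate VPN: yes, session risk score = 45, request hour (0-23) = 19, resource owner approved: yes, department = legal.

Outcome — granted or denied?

Denied

Atomic conditions:
  request hour (0-23) between 4 and 14: 19 in [4, 14] is false
  session risk score < 96: 45 < 96 is true
  account age ≥ 62 days: 1335 ≥ 62 is true
  role = guest: auditor == guest is false
  department ∈ {hr, legal, ops, sales}: legal is in the set → true
  request region = sa-east: sa-east == sa-east is true
  request hour (0-23) < 23: 19 < 23 is true
  NOT device is managed: no → true
  source IP on allow-list: no → false
  NOT MFA completed: no → true
  device is managed: no → false
  NOT on corporate VPN: yes → false
  clearance level ≤ 2: 3 ≤ 2 is false
Combine:
[1.1.1.1] false AND true = false
[1.1.1.2.1] true AND false = false
[1.1.1.2] NOT false = true
[1.1.1] false OR true = true
[1.1.2.3] true → true = true
[1.1.2] true AND true AND true = true
[1.1] true AND true = true
[1.2.1.3] false OR false = false
[1.2.1] false AND true AND false = false
[1.2.2.1.1] false → false (antecedent false ⇒ implication holds) = true
[1.2.2.1] NOT true = false
[1.2.2] NOT false = true
[1.2] false OR true = true
[1] true AND true = true
[root] NOT true = false
Overall: false → denied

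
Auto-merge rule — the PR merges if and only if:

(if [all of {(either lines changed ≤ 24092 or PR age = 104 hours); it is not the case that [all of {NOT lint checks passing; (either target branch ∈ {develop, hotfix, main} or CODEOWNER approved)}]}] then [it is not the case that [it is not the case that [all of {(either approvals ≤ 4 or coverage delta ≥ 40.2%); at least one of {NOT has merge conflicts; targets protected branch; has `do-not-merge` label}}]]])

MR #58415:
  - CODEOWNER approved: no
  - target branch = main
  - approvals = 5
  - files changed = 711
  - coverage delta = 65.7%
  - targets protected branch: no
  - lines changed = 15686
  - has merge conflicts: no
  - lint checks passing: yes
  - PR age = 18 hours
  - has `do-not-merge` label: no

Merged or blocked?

Merged

Atomic conditions:
  lines changed ≤ 24092: 15686 ≤ 24092 is true
  PR age = 104 hours: 18 == 104 is false
  NOT lint checks passing: yes → false
  target branch ∈ {develop, hotfix, main}: main is in the set → true
  CODEOWNER approved: no → false
  approvals ≤ 4: 5 ≤ 4 is false
  coverage delta ≥ 40.2%: 65.7 ≥ 40.2 is true
  NOT has merge conflicts: no → true
  targets protected branch: no → false
  has `do-not-merge` label: no → false
Combine:
[1.1] true OR false = true
[1.2.1.2] true OR false = true
[1.2.1] false AND true = false
[1.2] NOT false = true
[1] true AND true = true
[2.1.1.1] false OR true = true
[2.1.1.2] true OR false OR false = true
[2.1.1] true AND true = true
[2.1] NOT true = false
[2] NOT false = true
[root] true → true = true
Overall: true → merged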